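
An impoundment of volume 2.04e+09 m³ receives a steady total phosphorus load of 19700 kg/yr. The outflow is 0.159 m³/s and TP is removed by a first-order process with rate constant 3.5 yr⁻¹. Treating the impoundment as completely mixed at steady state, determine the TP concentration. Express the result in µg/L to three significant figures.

Outflow Q = 0.159 m³/s × 3.156e+07 s/yr = 5.018e+06 m³/yr.
Steady-state CSTR mass balance: W = Q·C + k·V·C, so C = W/(Q + kV).
Q + kV = 5.018e+06 + 3.5·2.04e+09 = 7.145e+09 m³/yr.
C = 19700/7.145e+09 = 2.757e-06 kg/m³ = 0.002757 mg/L = 2.757 µg/L.

2.76 µg/L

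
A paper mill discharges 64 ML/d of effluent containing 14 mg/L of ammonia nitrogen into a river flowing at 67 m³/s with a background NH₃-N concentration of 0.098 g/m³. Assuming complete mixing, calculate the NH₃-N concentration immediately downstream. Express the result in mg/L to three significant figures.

64 ML/d = 0.7407 m³/s.
Conservation of mass across the mixing zone: C = (0.7407·14 + 67·0.098) / (0.7407 + 67) = 16.94/67.74 = 0.25 mg/L.

0.250 mg/L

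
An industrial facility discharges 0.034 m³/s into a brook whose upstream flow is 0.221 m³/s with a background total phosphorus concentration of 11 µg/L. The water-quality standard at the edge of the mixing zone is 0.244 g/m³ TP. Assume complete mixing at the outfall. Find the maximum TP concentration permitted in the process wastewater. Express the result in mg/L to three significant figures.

1.76 mg/L

11 µg/L = 0.011 mg/L.
Mass balance: 0.244·0.255 = 0.034·Cₑ + 0.221·0.011.
Cₑ = (0.06222 − 0.002431) / 0.034 = 1.758 mg/L.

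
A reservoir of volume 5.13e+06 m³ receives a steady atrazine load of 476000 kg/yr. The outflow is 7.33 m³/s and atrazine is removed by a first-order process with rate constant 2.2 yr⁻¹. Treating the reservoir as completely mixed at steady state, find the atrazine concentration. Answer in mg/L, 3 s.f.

1.96 mg/L

Outflow Q = 7.33 m³/s × 3.156e+07 s/yr = 2.313e+08 m³/yr.
Steady-state CSTR mass balance: W = Q·C + k·V·C, so C = W/(Q + kV).
Q + kV = 2.313e+08 + 2.2·5.13e+06 = 2.426e+08 m³/yr.
C = 476000/2.426e+08 = 0.001962 kg/m³ = 1.962 mg/L.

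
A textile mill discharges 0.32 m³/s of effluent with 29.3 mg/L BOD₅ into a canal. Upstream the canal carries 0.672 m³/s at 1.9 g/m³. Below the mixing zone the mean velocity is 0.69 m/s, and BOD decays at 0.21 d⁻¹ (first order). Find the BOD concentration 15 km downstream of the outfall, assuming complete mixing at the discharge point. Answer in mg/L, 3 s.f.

After complete mixing, C₀ = (0.32·29.3 + 0.672·1.9) / 0.992 = 10.74 mg/L.
Travel time t = 1.5e+04 m / 0.69 m/s = 2.174e+04 s = 0.2516 d.
C = 10.74·exp(−0.21·0.2516) = 10.74·0.9485 = 10.19 mg/L.

10.2 mg/L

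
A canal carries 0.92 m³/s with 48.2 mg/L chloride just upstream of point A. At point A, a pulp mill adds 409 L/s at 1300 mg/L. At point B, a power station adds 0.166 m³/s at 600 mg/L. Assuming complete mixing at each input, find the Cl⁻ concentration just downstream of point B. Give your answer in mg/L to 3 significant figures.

409 L/s = 0.409 m³/s.
After input A: C = (0.92·48.2 + 0.409·1300) / 1.329 = 433.4 mg/L.
After input B: C = (1.329·433.4 + 0.166·600) / 1.495 = 451.9 mg/L.

452 mg/L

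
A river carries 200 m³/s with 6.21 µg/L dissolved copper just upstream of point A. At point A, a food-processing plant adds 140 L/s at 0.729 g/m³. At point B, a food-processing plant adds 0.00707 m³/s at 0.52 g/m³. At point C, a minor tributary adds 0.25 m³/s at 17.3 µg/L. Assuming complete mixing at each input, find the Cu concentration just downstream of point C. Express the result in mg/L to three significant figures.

0.00675 mg/L

6.21 µg/L = 0.00621 mg/L.
140 L/s = 0.14 m³/s.
After input A: C = (200·0.00621 + 0.14·0.729) / 200.1 = 0.006716 mg/L.
After input B: C = (200.1·0.006716 + 0.00707·0.52) / 200.1 = 0.006734 mg/L.
17.3 µg/L = 0.0173 mg/L.
After input C: C = (200.1·0.006734 + 0.25·0.0173) / 200.4 = 0.006747 mg/L.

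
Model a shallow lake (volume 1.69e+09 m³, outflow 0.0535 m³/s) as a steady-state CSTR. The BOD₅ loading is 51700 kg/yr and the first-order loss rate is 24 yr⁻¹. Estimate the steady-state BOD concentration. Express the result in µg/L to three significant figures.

1.27 µg/L

Outflow Q = 0.0535 m³/s × 3.156e+07 s/yr = 1.688e+06 m³/yr.
Steady-state CSTR mass balance: W = Q·C + k·V·C, so C = W/(Q + kV).
Q + kV = 1.688e+06 + 24·1.69e+09 = 4.056e+10 m³/yr.
C = 51700/4.056e+10 = 1.275e-06 kg/m³ = 0.001275 mg/L = 1.275 µg/L.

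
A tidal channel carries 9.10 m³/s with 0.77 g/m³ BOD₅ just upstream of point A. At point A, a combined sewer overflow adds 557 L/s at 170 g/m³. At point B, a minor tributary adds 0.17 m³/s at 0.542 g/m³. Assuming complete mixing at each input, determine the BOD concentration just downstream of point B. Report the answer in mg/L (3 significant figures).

557 L/s = 0.557 m³/s.
After input A: C = (9.1·0.77 + 0.557·170) / 9.657 = 10.53 mg/L.
After input B: C = (9.657·10.53 + 0.17·0.542) / 9.827 = 10.36 mg/L.

10.4 mg/L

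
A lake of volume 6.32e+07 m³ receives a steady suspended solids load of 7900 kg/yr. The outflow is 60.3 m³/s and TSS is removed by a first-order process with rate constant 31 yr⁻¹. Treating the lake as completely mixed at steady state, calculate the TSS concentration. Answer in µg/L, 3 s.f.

Outflow Q = 60.3 m³/s × 3.156e+07 s/yr = 1.903e+09 m³/yr.
Steady-state CSTR mass balance: W = Q·C + k·V·C, so C = W/(Q + kV).
Q + kV = 1.903e+09 + 31·6.32e+07 = 3.862e+09 m³/yr.
C = 7900/3.862e+09 = 2.046e-06 kg/m³ = 0.002046 mg/L = 2.046 µg/L.

2.05 µg/L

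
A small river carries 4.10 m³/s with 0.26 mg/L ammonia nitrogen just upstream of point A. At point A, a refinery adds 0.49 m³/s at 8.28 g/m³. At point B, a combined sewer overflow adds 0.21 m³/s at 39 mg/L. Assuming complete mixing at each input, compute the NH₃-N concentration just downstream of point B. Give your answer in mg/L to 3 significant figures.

2.77 mg/L

After input A: C = (4.1·0.26 + 0.49·8.28) / 4.59 = 1.116 mg/L.
After input B: C = (4.59·1.116 + 0.21·39) / 4.8 = 2.774 mg/L.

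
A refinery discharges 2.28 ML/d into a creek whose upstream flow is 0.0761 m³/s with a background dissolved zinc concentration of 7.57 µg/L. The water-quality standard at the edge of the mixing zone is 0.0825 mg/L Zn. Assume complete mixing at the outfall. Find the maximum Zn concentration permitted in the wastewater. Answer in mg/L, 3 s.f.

0.299 mg/L

2.28 ML/d = 0.02639 m³/s.
7.57 µg/L = 0.00757 mg/L.
Mass balance: 0.0825·0.1025 = 0.02639·Cₑ + 0.0761·0.00757.
Cₑ = (0.008455 − 0.0005761) / 0.02639 = 0.2986 mg/L.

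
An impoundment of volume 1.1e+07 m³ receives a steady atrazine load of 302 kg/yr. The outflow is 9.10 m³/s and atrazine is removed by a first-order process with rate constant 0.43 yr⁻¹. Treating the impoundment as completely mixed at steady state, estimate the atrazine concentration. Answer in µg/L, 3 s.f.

Outflow Q = 9.10 m³/s × 3.156e+07 s/yr = 2.872e+08 m³/yr.
Steady-state CSTR mass balance: W = Q·C + k·V·C, so C = W/(Q + kV).
Q + kV = 2.872e+08 + 0.43·1.1e+07 = 2.919e+08 m³/yr.
C = 302/2.919e+08 = 1.035e-06 kg/m³ = 0.001035 mg/L = 1.035 µg/L.

1.03 µg/L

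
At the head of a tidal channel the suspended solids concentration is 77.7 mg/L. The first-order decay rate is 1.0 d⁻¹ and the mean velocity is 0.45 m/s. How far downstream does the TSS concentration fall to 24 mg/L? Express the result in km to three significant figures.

45.7 km

From C = C₀·e^(−kt), t = ln(C₀/C)/k = ln(77.7/24)/1.0 = 1.175/1.0 = 1.175 d.
Distance = v·t = 0.45 m/s × 1.015e+05 s = 4.568e+04 m = 45.68 km.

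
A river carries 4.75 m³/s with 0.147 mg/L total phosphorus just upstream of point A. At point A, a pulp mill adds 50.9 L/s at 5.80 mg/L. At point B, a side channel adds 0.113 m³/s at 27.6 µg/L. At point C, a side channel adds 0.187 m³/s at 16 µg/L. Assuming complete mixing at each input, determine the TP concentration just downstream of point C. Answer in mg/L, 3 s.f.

50.9 L/s = 0.0509 m³/s.
After input A: C = (4.75·0.147 + 0.0509·5.8) / 4.801 = 0.2069 mg/L.
27.6 µg/L = 0.0276 mg/L.
After input B: C = (4.801·0.2069 + 0.113·0.0276) / 4.914 = 0.2028 mg/L.
16 µg/L = 0.016 mg/L.
After input C: C = (4.914·0.2028 + 0.187·0.016) / 5.101 = 0.196 mg/L.

0.196 mg/L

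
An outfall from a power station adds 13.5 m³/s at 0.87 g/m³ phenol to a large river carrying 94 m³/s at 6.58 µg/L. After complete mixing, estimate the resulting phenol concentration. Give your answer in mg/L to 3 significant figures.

6.58 µg/L = 0.00658 mg/L.
Conservation of mass across the mixing zone: C = (13.5·0.87 + 94·0.00658) / (13.5 + 94) = 12.36/107.5 = 0.115 mg/L.

0.115 mg/L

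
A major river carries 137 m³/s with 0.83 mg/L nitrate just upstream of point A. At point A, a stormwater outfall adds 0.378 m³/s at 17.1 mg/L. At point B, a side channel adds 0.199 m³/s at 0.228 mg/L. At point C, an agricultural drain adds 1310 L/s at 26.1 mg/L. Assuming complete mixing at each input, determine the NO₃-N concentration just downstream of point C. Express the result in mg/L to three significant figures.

1.11 mg/L

After input A: C = (137·0.83 + 0.378·17.1) / 137.4 = 0.8748 mg/L.
After input B: C = (137.4·0.8748 + 0.199·0.228) / 137.6 = 0.8738 mg/L.
1310 L/s = 1.31 m³/s.
After input C: C = (137.6·0.8738 + 1.31·26.1) / 138.9 = 1.112 mg/L.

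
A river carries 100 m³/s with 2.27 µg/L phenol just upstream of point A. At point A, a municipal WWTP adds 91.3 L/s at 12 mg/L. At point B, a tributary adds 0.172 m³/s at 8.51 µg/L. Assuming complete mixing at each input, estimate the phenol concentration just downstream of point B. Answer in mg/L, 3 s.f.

0.0132 mg/L

2.27 µg/L = 0.00227 mg/L.
91.3 L/s = 0.0913 m³/s.
After input A: C = (100·0.00227 + 0.0913·12) / 100.1 = 0.01321 mg/L.
8.51 µg/L = 0.00851 mg/L.
After input B: C = (100.1·0.01321 + 0.172·0.00851) / 100.3 = 0.01321 mg/L.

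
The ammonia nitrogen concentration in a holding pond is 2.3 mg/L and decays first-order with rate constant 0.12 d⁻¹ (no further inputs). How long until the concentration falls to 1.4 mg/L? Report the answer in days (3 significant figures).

4.14 d

t = ln(C₀/C)/k = ln(2.3/1.4)/0.12 = 0.4964/0.12 = 4.137 d.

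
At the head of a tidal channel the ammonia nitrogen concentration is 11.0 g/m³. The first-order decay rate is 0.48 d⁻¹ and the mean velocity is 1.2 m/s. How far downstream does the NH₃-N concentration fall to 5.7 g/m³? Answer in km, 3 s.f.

From C = C₀·e^(−kt), t = ln(C₀/C)/k = ln(11.0/5.7)/0.48 = 0.6574/0.48 = 1.37 d.
Distance = v·t = 1.2 m/s × 1.183e+05 s = 1.42e+05 m = 142 km.

142 km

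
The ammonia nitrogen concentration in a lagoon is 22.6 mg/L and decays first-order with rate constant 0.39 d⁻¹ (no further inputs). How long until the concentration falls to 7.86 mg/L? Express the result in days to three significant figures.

2.71 d

t = ln(C₀/C)/k = ln(22.6/7.86)/0.39 = 1.056/0.39 = 2.708 d.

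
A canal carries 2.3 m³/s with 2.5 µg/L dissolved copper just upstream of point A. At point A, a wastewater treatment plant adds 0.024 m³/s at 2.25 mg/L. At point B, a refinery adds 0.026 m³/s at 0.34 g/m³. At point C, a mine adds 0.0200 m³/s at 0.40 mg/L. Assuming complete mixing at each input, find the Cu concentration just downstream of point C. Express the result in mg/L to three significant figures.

2.5 µg/L = 0.0025 mg/L.
After input A: C = (2.3·0.0025 + 0.024·2.25) / 2.324 = 0.02571 mg/L.
After input B: C = (2.324·0.02571 + 0.026·0.34) / 2.35 = 0.02919 mg/L.
After input C: C = (2.35·0.02919 + 0.02·0.4) / 2.37 = 0.03232 mg/L.

0.0323 mg/L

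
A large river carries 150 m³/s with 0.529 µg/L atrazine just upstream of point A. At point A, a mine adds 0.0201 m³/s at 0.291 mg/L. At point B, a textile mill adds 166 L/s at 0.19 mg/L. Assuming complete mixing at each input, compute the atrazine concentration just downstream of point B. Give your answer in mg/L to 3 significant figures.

0.000777 mg/L

0.529 µg/L = 0.000529 mg/L.
After input A: C = (150·0.000529 + 0.0201·0.291) / 150 = 0.0005679 mg/L.
166 L/s = 0.166 m³/s.
After input B: C = (150·0.0005679 + 0.166·0.19) / 150.2 = 0.0007773 mg/L.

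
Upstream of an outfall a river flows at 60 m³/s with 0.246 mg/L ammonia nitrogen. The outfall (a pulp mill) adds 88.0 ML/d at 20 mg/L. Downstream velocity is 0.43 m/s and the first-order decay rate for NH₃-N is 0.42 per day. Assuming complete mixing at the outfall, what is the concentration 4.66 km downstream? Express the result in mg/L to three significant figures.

88.0 ML/d = 1.019 m³/s.
After complete mixing, C₀ = (1.019·20 + 60·0.246) / 61.02 = 0.5757 mg/L.
Travel time t = 4660 m / 0.43 m/s = 1.084e+04 s = 0.1254 d.
C = 0.5757·exp(−0.42·0.1254) = 0.5757·0.9487 = 0.5462 mg/L.

0.546 mg/L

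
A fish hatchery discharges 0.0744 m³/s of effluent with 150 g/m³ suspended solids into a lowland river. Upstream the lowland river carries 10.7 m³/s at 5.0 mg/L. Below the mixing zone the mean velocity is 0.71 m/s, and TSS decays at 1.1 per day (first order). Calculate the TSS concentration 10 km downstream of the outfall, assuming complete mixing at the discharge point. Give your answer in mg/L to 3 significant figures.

5.02 mg/L

After complete mixing, C₀ = (0.0744·150 + 10.7·5) / 10.77 = 6.001 mg/L.
Travel time t = 1e+04 m / 0.71 m/s = 1.408e+04 s = 0.163 d.
C = 6.001·exp(−1.1·0.163) = 6.001·0.8358 = 5.016 mg/L.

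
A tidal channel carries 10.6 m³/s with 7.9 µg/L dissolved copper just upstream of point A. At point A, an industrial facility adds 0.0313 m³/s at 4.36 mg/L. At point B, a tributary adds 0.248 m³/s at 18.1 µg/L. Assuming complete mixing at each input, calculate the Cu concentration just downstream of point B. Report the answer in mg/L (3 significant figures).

0.0207 mg/L

7.9 µg/L = 0.0079 mg/L.
After input A: C = (10.6·0.0079 + 0.0313·4.36) / 10.63 = 0.02071 mg/L.
18.1 µg/L = 0.0181 mg/L.
After input B: C = (10.63·0.02071 + 0.248·0.0181) / 10.88 = 0.02065 mg/L.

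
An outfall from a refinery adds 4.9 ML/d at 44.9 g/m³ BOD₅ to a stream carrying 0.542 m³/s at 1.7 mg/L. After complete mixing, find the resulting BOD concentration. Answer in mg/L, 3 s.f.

4.9 ML/d = 0.05671 m³/s.
Flow-weighted mixing gives C = (0.05671·44.9 + 0.542·1.7) / (0.05671 + 0.542) = 3.468/0.5987 = 5.792 mg/L.

5.79 mg/L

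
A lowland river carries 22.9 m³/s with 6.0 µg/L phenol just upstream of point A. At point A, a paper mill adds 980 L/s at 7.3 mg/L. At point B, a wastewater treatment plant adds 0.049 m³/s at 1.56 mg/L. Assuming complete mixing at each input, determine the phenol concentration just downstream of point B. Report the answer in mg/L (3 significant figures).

0.308 mg/L

6.0 µg/L = 0.006 mg/L.
980 L/s = 0.98 m³/s.
After input A: C = (22.9·0.006 + 0.98·7.3) / 23.88 = 0.3053 mg/L.
After input B: C = (23.88·0.3053 + 0.049·1.56) / 23.93 = 0.3079 mg/L.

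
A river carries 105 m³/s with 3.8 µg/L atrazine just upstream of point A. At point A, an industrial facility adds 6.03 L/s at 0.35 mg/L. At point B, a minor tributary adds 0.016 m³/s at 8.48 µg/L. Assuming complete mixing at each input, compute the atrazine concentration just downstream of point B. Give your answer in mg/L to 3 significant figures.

3.8 µg/L = 0.0038 mg/L.
6.03 L/s = 0.00603 m³/s.
After input A: C = (105·0.0038 + 0.00603·0.35) / 105 = 0.00382 mg/L.
8.48 µg/L = 0.00848 mg/L.
After input B: C = (105·0.00382 + 0.016·0.00848) / 105 = 0.003821 mg/L.

0.00382 mg/L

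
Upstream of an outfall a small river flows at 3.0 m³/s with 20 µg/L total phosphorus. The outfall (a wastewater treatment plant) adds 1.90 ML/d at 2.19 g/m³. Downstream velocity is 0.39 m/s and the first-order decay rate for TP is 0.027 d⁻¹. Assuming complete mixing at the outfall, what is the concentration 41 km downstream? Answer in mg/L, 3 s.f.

1.90 ML/d = 0.02199 m³/s.
20 µg/L = 0.02 mg/L.
After complete mixing, C₀ = (0.02199·2.19 + 3·0.02) / 3.022 = 0.03579 mg/L.
Travel time t = 4.1e+04 m / 0.39 m/s = 1.051e+05 s = 1.217 d.
C = 0.03579·exp(−0.027·1.217) = 0.03579·0.9677 = 0.03463 mg/L.

0.0346 mg/L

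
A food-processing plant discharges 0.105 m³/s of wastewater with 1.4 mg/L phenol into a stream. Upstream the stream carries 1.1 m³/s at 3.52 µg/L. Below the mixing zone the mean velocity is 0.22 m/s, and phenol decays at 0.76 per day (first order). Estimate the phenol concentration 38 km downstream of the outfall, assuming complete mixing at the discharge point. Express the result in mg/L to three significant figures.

3.52 µg/L = 0.00352 mg/L.
After complete mixing, C₀ = (0.105·1.4 + 1.1·0.00352) / 1.205 = 0.1252 mg/L.
Travel time t = 3.8e+04 m / 0.22 m/s = 1.727e+05 s = 1.999 d.
C = 0.1252·exp(−0.76·1.999) = 0.1252·0.2189 = 0.0274 mg/L.

0.0274 mg/L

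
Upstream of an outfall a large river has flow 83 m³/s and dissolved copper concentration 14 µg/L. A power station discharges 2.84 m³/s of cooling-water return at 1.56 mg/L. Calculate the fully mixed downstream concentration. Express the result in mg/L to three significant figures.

0.0651 mg/L

14 µg/L = 0.014 mg/L.
By mass balance at complete mixing, C = (2.84·1.56 + 83·0.014) / (2.84 + 83) = 5.592/85.84 = 0.06515 mg/L.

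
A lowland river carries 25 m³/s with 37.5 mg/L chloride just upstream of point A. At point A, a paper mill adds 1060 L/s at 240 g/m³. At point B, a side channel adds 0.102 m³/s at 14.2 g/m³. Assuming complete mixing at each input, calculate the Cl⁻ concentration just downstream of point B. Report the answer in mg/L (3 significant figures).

1060 L/s = 1.06 m³/s.
After input A: C = (25·37.5 + 1.06·240) / 26.06 = 45.74 mg/L.
After input B: C = (26.06·45.74 + 0.102·14.2) / 26.16 = 45.61 mg/L.

45.6 mg/L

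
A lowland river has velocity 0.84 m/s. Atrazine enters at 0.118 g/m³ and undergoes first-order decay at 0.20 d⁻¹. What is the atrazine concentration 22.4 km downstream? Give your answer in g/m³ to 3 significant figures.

0.111 g/m³

Travel time t = 22.4 km / 0.84 m/s = 2.24e+04/0.84 = 2.667e+04 s = 0.3086 d.
First-order decay: C = 0.118·exp(−0.20·0.3086) = 0.118·0.9401 = 0.1109 g/m³.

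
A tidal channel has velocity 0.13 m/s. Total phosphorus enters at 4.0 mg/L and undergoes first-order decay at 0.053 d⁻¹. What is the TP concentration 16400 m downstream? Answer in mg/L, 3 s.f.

Travel time t = 16400 m / 0.13 m/s = 1.64e+04/0.13 = 1.262e+05 s = 1.46 d.
First-order decay: C = 4.0·exp(−0.053·1.46) = 4.0·0.9255 = 3.702 mg/L.

3.70 mg/L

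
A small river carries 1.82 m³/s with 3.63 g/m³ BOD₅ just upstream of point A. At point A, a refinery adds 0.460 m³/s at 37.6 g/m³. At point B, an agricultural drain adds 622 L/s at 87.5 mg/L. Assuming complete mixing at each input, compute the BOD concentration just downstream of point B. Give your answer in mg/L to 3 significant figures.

27.0 mg/L

After input A: C = (1.82·3.63 + 0.46·37.6) / 2.28 = 10.48 mg/L.
622 L/s = 0.622 m³/s.
After input B: C = (2.28·10.48 + 0.622·87.5) / 2.902 = 26.99 mg/L.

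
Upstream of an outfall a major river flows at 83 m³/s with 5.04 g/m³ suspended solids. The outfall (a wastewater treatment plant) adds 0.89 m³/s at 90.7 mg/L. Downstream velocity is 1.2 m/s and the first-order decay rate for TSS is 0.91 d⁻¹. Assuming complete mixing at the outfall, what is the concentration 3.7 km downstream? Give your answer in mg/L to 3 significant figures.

After complete mixing, C₀ = (0.89·90.7 + 83·5.04) / 83.89 = 5.949 mg/L.
Travel time t = 3700 m / 1.2 m/s = 3083 s = 0.03569 d.
C = 5.949·exp(−0.91·0.03569) = 5.949·0.968 = 5.759 mg/L.

5.76 mg/L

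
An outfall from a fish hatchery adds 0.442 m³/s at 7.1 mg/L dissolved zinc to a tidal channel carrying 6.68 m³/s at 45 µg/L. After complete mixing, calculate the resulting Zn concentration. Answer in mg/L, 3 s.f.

0.483 mg/L

45 µg/L = 0.045 mg/L.
Conservation of mass across the mixing zone: C = (0.442·7.1 + 6.68·0.045) / (0.442 + 6.68) = 3.439/7.122 = 0.4828 mg/L.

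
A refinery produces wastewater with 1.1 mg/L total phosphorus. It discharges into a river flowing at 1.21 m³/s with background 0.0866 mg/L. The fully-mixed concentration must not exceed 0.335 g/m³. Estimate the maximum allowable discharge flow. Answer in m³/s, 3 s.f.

0.393 m³/s

Mass balance at complete mixing: C_std·(Q_w + Q_r) = Q_w·C_e + Q_r·C_b.
Rearranging, Q_w = Q_r·(C_std − C_b)/(C_e − C_std) = 1.21·(0.335 − 0.0866) / (1.1 − 0.335) = 0.3929 m³/s.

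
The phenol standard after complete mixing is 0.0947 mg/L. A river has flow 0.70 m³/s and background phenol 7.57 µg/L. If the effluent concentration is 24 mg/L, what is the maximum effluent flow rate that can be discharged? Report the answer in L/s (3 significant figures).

7.57 µg/L = 0.00757 mg/L.
Mass balance at complete mixing: C_std·(Q_w + Q_r) = Q_w·C_e + Q_r·C_b.
Rearranging, Q_w = Q_r·(C_std − C_b)/(C_e − C_std) = 0.70·(0.0947 − 0.00757) / (24 − 0.0947) = 0.002551 m³/s.
= 2.551 L/s.

2.55 L/s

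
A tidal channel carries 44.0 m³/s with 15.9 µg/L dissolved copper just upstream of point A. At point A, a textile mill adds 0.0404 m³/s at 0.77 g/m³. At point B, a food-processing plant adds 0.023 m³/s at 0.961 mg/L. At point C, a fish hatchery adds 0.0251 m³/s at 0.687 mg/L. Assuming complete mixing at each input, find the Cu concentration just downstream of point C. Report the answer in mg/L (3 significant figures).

15.9 µg/L = 0.0159 mg/L.
After input A: C = (44·0.0159 + 0.0404·0.77) / 44.04 = 0.01659 mg/L.
After input B: C = (44.04·0.01659 + 0.023·0.961) / 44.06 = 0.01708 mg/L.
After input C: C = (44.06·0.01708 + 0.0251·0.687) / 44.09 = 0.01747 mg/L.

0.0175 mg/L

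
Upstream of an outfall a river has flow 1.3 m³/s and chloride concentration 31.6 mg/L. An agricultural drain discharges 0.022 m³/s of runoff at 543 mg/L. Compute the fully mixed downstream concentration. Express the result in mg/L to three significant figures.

40.1 mg/L

By mass balance at complete mixing, C = (0.022·543 + 1.3·31.6) / (0.022 + 1.3) = 53.03/1.322 = 40.11 mg/L.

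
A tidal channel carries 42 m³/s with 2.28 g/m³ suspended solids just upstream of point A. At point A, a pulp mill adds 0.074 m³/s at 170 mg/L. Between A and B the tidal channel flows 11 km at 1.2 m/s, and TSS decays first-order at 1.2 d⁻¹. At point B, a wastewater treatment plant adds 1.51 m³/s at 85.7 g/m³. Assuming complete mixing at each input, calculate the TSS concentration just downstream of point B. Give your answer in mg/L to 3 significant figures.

After input A: C = (42·2.28 + 0.074·170) / 42.07 = 2.575 mg/L.
Over the 11 km reach to input B (t = 9167 s = 0.1061 d), decay gives C = 2.575·exp(−1.2·0.1061) = 2.267 mg/L.
After input B: C = (42.07·2.267 + 1.51·85.7) / 43.58 = 5.158 mg/L.

5.16 mg/L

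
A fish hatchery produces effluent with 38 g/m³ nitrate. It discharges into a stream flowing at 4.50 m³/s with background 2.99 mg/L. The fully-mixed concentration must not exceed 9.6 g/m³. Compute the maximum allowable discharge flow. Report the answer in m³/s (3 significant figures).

1.05 m³/s

Mass balance at complete mixing: C_std·(Q_w + Q_r) = Q_w·C_e + Q_r·C_b.
Rearranging, Q_w = Q_r·(C_std − C_b)/(C_e − C_std) = 4.50·(9.6 − 2.99) / (38 − 9.6) = 1.047 m³/s.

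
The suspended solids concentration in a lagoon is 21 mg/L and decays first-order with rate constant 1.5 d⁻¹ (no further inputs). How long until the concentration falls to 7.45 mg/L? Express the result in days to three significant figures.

0.691 d

t = ln(C₀/C)/k = ln(21/7.45)/1.5 = 1.036/1.5 = 0.6909 d.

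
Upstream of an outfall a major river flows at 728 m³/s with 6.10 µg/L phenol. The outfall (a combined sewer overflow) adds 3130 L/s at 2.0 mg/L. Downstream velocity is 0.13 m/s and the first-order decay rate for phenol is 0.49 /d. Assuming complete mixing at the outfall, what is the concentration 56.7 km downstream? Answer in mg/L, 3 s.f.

3130 L/s = 3.13 m³/s.
6.10 µg/L = 0.0061 mg/L.
After complete mixing, C₀ = (3.13·2 + 728·0.0061) / 731.1 = 0.01464 mg/L.
Travel time t = 5.67e+04 m / 0.13 m/s = 4.362e+05 s = 5.048 d.
C = 0.01464·exp(−0.49·5.048) = 0.01464·0.08428 = 0.001234 mg/L.

0.00123 mg/L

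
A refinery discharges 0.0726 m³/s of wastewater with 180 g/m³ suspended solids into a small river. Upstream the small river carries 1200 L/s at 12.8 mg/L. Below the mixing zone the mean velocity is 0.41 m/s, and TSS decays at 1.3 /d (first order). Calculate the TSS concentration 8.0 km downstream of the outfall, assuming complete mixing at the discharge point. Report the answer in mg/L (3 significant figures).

16.7 mg/L

1200 L/s = 1.2 m³/s.
After complete mixing, C₀ = (0.0726·180 + 1.2·12.8) / 1.273 = 22.34 mg/L.
Travel time t = 8000 m / 0.41 m/s = 1.951e+04 s = 0.2258 d.
C = 22.34·exp(−1.3·0.2258) = 22.34·0.7456 = 16.66 mg/L.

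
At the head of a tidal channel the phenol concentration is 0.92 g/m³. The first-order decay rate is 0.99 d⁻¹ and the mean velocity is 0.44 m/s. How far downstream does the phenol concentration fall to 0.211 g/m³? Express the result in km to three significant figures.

56.5 km

From C = C₀·e^(−kt), t = ln(C₀/C)/k = ln(0.92/0.211)/0.99 = 1.473/0.99 = 1.487 d.
Distance = v·t = 0.44 m/s × 1.285e+05 s = 5.654e+04 m = 56.54 km.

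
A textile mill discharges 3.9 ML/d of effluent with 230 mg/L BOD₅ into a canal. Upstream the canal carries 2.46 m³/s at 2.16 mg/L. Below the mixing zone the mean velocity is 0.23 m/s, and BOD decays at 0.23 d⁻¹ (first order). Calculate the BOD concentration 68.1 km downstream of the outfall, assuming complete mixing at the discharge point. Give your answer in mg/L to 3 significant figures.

2.85 mg/L

3.9 ML/d = 0.04514 m³/s.
After complete mixing, C₀ = (0.04514·230 + 2.46·2.16) / 2.505 = 6.265 mg/L.
Travel time t = 6.81e+04 m / 0.23 m/s = 2.961e+05 s = 3.427 d.
C = 6.265·exp(−0.23·3.427) = 6.265·0.4547 = 2.849 mg/L.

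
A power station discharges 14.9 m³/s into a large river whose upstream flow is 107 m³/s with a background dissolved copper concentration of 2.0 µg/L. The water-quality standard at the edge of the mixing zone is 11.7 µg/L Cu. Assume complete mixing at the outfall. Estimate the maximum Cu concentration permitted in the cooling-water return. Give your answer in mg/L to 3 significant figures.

2.0 µg/L = 0.002 mg/L.
11.7 µg/L = 0.0117 mg/L.
Mass balance: 0.0117·121.9 = 14.9·Cₑ + 107·0.002.
Cₑ = (1.426 − 0.214) / 14.9 = 0.08136 mg/L.

0.0814 mg/L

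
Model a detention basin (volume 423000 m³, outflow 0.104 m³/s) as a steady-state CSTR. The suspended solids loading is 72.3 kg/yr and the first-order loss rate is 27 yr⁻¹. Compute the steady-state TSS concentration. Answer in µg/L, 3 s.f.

Outflow Q = 0.104 m³/s × 3.156e+07 s/yr = 3.282e+06 m³/yr.
Steady-state CSTR mass balance: W = Q·C + k·V·C, so C = W/(Q + kV).
Q + kV = 3.282e+06 + 27·423000 = 1.47e+07 m³/yr.
C = 72.3/1.47e+07 = 4.917e-06 kg/m³ = 0.004917 mg/L = 4.917 µg/L.

4.92 µg/L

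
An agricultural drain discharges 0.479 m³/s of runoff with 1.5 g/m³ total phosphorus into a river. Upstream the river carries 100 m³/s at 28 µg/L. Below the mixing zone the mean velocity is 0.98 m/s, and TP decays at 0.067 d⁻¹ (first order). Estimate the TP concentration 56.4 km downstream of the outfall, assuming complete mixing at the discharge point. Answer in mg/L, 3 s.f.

0.0335 mg/L

28 µg/L = 0.028 mg/L.
After complete mixing, C₀ = (0.479·1.5 + 100·0.028) / 100.5 = 0.03502 mg/L.
Travel time t = 5.64e+04 m / 0.98 m/s = 5.755e+04 s = 0.6661 d.
C = 0.03502·exp(−0.067·0.6661) = 0.03502·0.9564 = 0.03349 mg/L.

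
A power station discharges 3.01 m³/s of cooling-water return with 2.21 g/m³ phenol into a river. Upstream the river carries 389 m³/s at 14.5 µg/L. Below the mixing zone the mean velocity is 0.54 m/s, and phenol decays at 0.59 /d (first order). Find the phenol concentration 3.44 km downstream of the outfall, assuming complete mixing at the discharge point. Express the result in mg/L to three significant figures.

14.5 µg/L = 0.0145 mg/L.
After complete mixing, C₀ = (3.01·2.21 + 389·0.0145) / 392 = 0.03136 mg/L.
Travel time t = 3440 m / 0.54 m/s = 6370 s = 0.07373 d.
C = 0.03136·exp(−0.59·0.07373) = 0.03136·0.9574 = 0.03002 mg/L.

0.0300 mg/L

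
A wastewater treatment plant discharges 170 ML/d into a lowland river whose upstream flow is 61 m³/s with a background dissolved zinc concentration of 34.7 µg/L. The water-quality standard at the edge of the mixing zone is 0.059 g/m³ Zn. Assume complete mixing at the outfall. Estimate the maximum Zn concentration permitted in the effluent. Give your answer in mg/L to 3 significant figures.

0.812 mg/L

170 ML/d = 1.968 m³/s.
34.7 µg/L = 0.0347 mg/L.
Mass balance: 0.059·62.97 = 1.968·Cₑ + 61·0.0347.
Cₑ = (3.715 − 2.117) / 1.968 = 0.8124 mg/L.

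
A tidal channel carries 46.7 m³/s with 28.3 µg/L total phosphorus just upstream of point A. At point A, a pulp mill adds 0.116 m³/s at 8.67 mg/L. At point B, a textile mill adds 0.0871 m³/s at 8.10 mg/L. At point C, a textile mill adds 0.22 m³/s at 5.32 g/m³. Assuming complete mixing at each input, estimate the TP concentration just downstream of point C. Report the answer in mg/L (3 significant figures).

28.3 µg/L = 0.0283 mg/L.
After input A: C = (46.7·0.0283 + 0.116·8.67) / 46.82 = 0.04971 mg/L.
After input B: C = (46.82·0.04971 + 0.0871·8.1) / 46.9 = 0.06466 mg/L.
After input C: C = (46.9·0.06466 + 0.22·5.32) / 47.12 = 0.0892 mg/L.

0.0892 mg/L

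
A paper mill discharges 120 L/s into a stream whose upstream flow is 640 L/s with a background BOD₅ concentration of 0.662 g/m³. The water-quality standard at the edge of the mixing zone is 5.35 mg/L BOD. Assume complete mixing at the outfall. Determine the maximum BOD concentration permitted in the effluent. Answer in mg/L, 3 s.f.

30.4 mg/L

120 L/s = 0.12 m³/s.
640 L/s = 0.64 m³/s.
Mass balance: 5.35·0.76 = 0.12·Cₑ + 0.64·0.662.
Cₑ = (4.066 − 0.4237) / 0.12 = 30.35 mg/L.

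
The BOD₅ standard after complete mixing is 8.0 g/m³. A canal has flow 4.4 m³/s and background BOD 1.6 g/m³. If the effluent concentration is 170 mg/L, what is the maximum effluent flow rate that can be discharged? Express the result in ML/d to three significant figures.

15.0 ML/d

Mass balance at complete mixing: C_std·(Q_w + Q_r) = Q_w·C_e + Q_r·C_b.
Rearranging, Q_w = Q_r·(C_std − C_b)/(C_e − C_std) = 4.4·(8 − 1.6) / (170 − 8) = 0.1738 m³/s.
= 15.02 ML/d.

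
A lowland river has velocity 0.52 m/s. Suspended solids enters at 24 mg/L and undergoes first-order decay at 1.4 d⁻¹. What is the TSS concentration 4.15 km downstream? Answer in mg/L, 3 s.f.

21.1 mg/L

Travel time t = 4.15 km / 0.52 m/s = 4150/0.52 = 7981 s = 0.09237 d.
First-order decay: C = 24·exp(−1.4·0.09237) = 24·0.8787 = 21.09 mg/L.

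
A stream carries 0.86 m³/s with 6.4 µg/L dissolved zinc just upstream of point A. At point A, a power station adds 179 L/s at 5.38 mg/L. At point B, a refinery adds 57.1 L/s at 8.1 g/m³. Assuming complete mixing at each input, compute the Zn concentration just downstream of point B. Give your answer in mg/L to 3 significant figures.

6.4 µg/L = 0.0064 mg/L.
179 L/s = 0.179 m³/s.
After input A: C = (0.86·0.0064 + 0.179·5.38) / 1.039 = 0.9322 mg/L.
57.1 L/s = 0.0571 m³/s.
After input B: C = (1.039·0.9322 + 0.0571·8.1) / 1.096 = 1.306 mg/L.

1.31 mg/L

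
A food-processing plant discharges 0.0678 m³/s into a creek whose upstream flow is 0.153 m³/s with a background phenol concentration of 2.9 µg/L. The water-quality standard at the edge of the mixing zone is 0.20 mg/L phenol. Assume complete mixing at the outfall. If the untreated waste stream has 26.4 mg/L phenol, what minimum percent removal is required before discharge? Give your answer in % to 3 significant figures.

2.9 µg/L = 0.0029 mg/L.
Mass balance: 0.2·0.2208 = 0.0678·Cₑ + 0.153·0.0029.
Cₑ = (0.04416 − 0.0004437) / 0.0678 = 0.6448 mg/L.
Required removal = 1 − 0.6448/26.4 = 97.56 %.

97.6 %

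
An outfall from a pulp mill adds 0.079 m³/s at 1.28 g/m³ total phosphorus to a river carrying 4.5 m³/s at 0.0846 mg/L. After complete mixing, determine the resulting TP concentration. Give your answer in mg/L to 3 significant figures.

0.105 mg/L

Conservation of mass across the mixing zone: C = (0.079·1.28 + 4.5·0.0846) / (0.079 + 4.5) = 0.4818/4.579 = 0.1052 mg/L.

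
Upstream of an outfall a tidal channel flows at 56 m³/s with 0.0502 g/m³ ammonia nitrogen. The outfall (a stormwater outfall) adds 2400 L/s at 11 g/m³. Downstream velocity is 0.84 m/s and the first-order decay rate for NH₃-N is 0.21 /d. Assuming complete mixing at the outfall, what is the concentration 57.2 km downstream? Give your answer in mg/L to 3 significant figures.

0.424 mg/L

2400 L/s = 2.4 m³/s.
After complete mixing, C₀ = (2.4·11 + 56·0.0502) / 58.4 = 0.5002 mg/L.
Travel time t = 5.72e+04 m / 0.84 m/s = 6.81e+04 s = 0.7881 d.
C = 0.5002·exp(−0.21·0.7881) = 0.5002·0.8475 = 0.4239 mg/L.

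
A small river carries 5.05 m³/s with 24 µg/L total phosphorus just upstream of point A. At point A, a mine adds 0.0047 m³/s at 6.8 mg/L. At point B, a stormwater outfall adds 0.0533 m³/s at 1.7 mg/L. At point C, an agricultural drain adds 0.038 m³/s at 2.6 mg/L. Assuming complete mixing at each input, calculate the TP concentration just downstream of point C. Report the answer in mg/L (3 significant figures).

24 µg/L = 0.024 mg/L.
After input A: C = (5.05·0.024 + 0.0047·6.8) / 5.055 = 0.0303 mg/L.
After input B: C = (5.055·0.0303 + 0.0533·1.7) / 5.108 = 0.04772 mg/L.
After input C: C = (5.108·0.04772 + 0.038·2.6) / 5.146 = 0.06657 mg/L.

0.0666 mg/L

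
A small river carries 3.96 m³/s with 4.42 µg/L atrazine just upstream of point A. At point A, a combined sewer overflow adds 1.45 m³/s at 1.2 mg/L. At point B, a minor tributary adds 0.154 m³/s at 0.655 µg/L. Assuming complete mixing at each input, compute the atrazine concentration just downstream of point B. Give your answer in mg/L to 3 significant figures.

4.42 µg/L = 0.00442 mg/L.
After input A: C = (3.96·0.00442 + 1.45·1.2) / 5.41 = 0.3249 mg/L.
0.655 µg/L = 0.000655 mg/L.
After input B: C = (5.41·0.3249 + 0.154·0.000655) / 5.564 = 0.3159 mg/L.

0.316 mg/L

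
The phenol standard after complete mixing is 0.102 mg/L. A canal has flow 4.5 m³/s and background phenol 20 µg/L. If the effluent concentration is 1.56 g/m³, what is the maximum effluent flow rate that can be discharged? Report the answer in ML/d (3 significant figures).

21.9 ML/d

20 µg/L = 0.02 mg/L.
Mass balance at complete mixing: C_std·(Q_w + Q_r) = Q_w·C_e + Q_r·C_b.
Rearranging, Q_w = Q_r·(C_std − C_b)/(C_e − C_std) = 4.5·(0.102 − 0.02) / (1.56 − 0.102) = 0.2531 m³/s.
= 21.87 ML/d.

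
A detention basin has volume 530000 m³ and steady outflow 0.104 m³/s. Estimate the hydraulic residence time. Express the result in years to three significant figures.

0.161 yr

Q = 0.104 m³/s × 3.156e+07 s/yr = 3.282e+06 m³/yr.
Hydraulic residence time τ = V/Q = 530000/3.282e+06 = 0.1615 yr.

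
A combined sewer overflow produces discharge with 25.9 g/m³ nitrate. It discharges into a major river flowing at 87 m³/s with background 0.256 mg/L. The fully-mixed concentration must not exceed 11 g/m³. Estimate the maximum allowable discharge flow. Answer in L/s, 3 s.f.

62700 L/s

Mass balance at complete mixing: C_std·(Q_w + Q_r) = Q_w·C_e + Q_r·C_b.
Rearranging, Q_w = Q_r·(C_std − C_b)/(C_e − C_std) = 87·(11 − 0.256) / (25.9 − 11) = 62.73 m³/s.
= 6.273e+04 L/s.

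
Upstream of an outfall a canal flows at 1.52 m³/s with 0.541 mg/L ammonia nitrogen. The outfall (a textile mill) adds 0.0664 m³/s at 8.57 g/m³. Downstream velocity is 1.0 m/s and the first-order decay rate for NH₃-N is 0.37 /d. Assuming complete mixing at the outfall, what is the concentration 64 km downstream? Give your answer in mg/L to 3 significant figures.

0.667 mg/L

After complete mixing, C₀ = (0.0664·8.57 + 1.52·0.541) / 1.586 = 0.8771 mg/L.
Travel time t = 6.4e+04 m / 1.0 m/s = 6.4e+04 s = 0.7407 d.
C = 0.8771·exp(−0.37·0.7407) = 0.8771·0.7603 = 0.6668 mg/L.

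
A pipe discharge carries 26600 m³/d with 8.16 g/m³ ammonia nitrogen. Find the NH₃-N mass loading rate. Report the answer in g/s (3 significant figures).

2.51 g/s

26600 m³/d = 0.3079 m³/s.
Mass flux = Q·C = 0.3079 m³/s × 8.16 g/m³ = 2.512 g/s.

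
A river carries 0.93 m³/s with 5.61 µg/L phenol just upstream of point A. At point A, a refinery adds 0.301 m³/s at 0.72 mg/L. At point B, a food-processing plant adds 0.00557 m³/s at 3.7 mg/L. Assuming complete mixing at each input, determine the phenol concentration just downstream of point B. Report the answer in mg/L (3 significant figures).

5.61 µg/L = 0.00561 mg/L.
After input A: C = (0.93·0.00561 + 0.301·0.72) / 1.231 = 0.1803 mg/L.
After input B: C = (1.231·0.1803 + 0.00557·3.7) / 1.237 = 0.1961 mg/L.

0.196 mg/L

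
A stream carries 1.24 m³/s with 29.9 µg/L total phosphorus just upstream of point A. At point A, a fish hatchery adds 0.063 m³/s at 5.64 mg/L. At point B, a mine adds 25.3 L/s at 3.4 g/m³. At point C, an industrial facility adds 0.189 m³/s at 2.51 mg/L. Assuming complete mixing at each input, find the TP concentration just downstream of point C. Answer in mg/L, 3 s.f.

29.9 µg/L = 0.0299 mg/L.
After input A: C = (1.24·0.0299 + 0.063·5.64) / 1.303 = 0.3011 mg/L.
25.3 L/s = 0.0253 m³/s.
After input B: C = (1.303·0.3011 + 0.0253·3.4) / 1.328 = 0.3602 mg/L.
After input C: C = (1.328·0.3602 + 0.189·2.51) / 1.517 = 0.628 mg/L.

0.628 mg/L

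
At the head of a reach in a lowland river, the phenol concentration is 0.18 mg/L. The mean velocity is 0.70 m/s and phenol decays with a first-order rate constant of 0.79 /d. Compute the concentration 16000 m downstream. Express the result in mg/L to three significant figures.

0.146 mg/L

Travel time t = 16000 m / 0.70 m/s = 1.6e+04/0.70 = 2.286e+04 s = 0.2646 d.
First-order decay: C = 0.18·exp(−0.79·0.2646) = 0.18·0.8114 = 0.1461 mg/L.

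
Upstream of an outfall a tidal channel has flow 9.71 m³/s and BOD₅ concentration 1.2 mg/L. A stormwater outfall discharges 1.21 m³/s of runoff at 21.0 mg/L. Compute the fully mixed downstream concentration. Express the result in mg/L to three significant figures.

Conservation of mass across the mixing zone: C = (1.21·21 + 9.71·1.2) / (1.21 + 9.71) = 37.06/10.92 = 3.394 mg/L.

3.39 mg/L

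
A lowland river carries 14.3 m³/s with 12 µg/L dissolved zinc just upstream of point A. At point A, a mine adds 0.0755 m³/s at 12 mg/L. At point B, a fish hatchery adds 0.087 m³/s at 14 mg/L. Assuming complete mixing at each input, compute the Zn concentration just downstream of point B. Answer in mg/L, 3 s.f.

0.159 mg/L

12 µg/L = 0.012 mg/L.
After input A: C = (14.3·0.012 + 0.0755·12) / 14.38 = 0.07496 mg/L.
After input B: C = (14.38·0.07496 + 0.087·14) / 14.46 = 0.1587 mg/L.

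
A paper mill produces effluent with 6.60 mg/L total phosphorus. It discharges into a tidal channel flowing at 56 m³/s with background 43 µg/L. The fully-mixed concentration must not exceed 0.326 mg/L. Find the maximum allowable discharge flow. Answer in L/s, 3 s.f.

2530 L/s

43 µg/L = 0.043 mg/L.
Mass balance at complete mixing: C_std·(Q_w + Q_r) = Q_w·C_e + Q_r·C_b.
Rearranging, Q_w = Q_r·(C_std − C_b)/(C_e − C_std) = 56·(0.326 − 0.043) / (6.6 − 0.326) = 2.526 m³/s.
= 2526 L/s.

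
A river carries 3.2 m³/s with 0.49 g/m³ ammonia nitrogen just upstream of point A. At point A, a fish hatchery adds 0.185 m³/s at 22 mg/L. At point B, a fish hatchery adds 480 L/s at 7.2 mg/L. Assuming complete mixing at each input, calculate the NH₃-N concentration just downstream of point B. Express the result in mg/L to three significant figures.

After input A: C = (3.2·0.49 + 0.185·22) / 3.385 = 1.666 mg/L.
480 L/s = 0.48 m³/s.
After input B: C = (3.385·1.666 + 0.48·7.2) / 3.865 = 2.353 mg/L.

2.35 mg/L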